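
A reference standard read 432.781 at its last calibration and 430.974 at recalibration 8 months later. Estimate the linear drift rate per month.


rate = (v2 - v1) / months
= (430.974 - 432.781) / 8
= -1.8070 / 8
= -0.2259

-0.2259


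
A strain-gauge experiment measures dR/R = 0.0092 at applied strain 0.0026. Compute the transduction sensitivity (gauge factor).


GF = (dR/R) / epsilon
= 0.0092 / 0.0026
= 3.5385

3.5385


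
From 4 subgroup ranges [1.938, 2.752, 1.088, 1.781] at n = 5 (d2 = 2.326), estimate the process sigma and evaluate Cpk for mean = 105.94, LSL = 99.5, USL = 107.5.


R_bar = (1.938 + 2.752 + 1.088 + 1.781) / 4 = 1.88975
sigma = R_bar / d2 = 1.88975 / 2.326 = 0.81244626
Cp = (USL - LSL)/(6*sigma) = (107.5 - 99.5)/(6*0.81244626) = 1.6411
Cpu = (107.5 - 105.94)/(3*0.81244626) = 0.6400
Cpl = (105.94 - 99.5)/(3*0.81244626) = 2.6422
Cpk = min(Cpu, Cpl) = 0.6400

0.6400


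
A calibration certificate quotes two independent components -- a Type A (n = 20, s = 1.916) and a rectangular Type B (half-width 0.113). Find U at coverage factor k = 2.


u_A = s / sqrt(n) = 1.916 / sqrt(20) = 0.42843062
u_B = half_width / sqrt(3) = 0.113 / sqrt(3) = 0.06524058
uc = sqrt(u_A^2 + u_B^2) = sqrt(0.42843062^2 + 0.06524058^2) = 0.43336951
U = k * uc = 2 * 0.43336951
U = 0.8667

0.8667


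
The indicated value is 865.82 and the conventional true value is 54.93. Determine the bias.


Systematic error = measured - true
= 865.82 - 54.93
= 810.8900

810.8900


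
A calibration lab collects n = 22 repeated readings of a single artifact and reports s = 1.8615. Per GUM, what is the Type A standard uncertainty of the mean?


u_A = s / sqrt(n)
u_A = 1.8615 / sqrt(22)
u_A = 1.8615 / 4.6904158
u_A = 0.3969

0.3969


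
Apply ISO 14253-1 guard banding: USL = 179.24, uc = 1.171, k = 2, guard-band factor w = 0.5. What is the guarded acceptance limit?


U = k * uc = 2 * 1.171 = 2.342
guard band g = w * U = 0.5 * 2.342 = 1.171
AL = USL - g = 179.24 - 1.171
AL = 178.0690

178.0690


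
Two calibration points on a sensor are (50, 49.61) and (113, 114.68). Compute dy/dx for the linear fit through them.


slope = (y2 - y1) / (x2 - x1)
= (114.68 - 49.61) / (113 - 50)
= 65.0700 / 63
= 1.0329

1.0329


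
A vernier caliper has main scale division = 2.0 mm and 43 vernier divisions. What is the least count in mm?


LC = MSD / n_div
= 2.0 / 43
= 0.0465

0.0465


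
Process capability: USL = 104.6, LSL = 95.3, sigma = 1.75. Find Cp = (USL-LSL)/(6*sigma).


Cp = (USL - LSL) / (6 * sigma)
= (104.6 - 95.3) / (6 * 1.75)
= 9.3000 / 10.5000
= 0.8857

0.8857


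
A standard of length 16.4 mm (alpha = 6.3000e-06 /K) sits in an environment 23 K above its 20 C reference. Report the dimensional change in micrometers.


dL = L * alpha * dT
= 16.4 * 6.3000e-06 * 23
= 0.0023764 mm
dL_um = 0.0023764 * 1000 = 2.3764 um

2.3764


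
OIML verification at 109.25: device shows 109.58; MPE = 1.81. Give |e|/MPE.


e = indication - reference = 109.58 - 109.25 = 0.3300
|e| = 0.3300
ratio = |e| / MPE = 0.3300 / 1.81
ratio = 0.1823

0.1823


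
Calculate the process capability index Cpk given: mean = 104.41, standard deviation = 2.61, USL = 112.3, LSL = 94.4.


Cpu = (USL - mean) / (3*sigma) = (112.3 - 104.41) / (3*2.61) = 1.0077
Cpl = (mean - LSL) / (3*sigma) = (104.41 - 94.4) / (3*2.61) = 1.2784
Cpk = min(Cpu, Cpl) = 1.0077

1.0077


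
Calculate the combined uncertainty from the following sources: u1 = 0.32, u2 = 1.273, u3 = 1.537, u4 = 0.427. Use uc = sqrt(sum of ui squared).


uc = sqrt(0.32^2 + 1.273^2 + 1.537^2 + 0.427^2)
uc = sqrt(4.267627)
uc = 2.0658

2.0658


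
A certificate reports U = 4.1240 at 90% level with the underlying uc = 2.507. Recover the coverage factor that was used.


k = U / uc
k = 4.1240 / 2.507
k = 1.645

1.645


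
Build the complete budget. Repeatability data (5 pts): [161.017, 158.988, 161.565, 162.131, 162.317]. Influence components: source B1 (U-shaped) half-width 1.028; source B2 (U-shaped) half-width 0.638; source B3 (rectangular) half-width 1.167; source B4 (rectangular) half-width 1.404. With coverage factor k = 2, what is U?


mean = (161.017 + 158.988 + 161.565 + 162.131 + 162.317) / 5 = 161.2036
s = sqrt(sum((x - mean)^2)/(n-1)) = 1.3392202
u_A = s / sqrt(n) = 1.3392202 / sqrt(5) = 0.59891748
u_B1 = 1.028 / sqrt(2) = 0.72690577
u_B2 = 0.638 / sqrt(2) = 0.45113413
u_B3 = 1.167 / sqrt(3) = 0.67376776
u_B4 = 1.404 / sqrt(3) = 0.81059978
uc = sqrt(0.59891748^2 + 0.72690577^2 + 0.45113413^2 + 0.67376776^2 + 0.81059978^2) = 1.4837962
U = k * uc = 2 * 1.4837962
U = 2.9676

2.9676


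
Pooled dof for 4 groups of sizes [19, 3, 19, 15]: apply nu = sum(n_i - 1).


nu = sum_i (n_i - 1)
nu = ((19 - 1) + (3 - 1) + (19 - 1) + (15 - 1))
nu = 18 + 2 + 18 + 14
nu = 52

52


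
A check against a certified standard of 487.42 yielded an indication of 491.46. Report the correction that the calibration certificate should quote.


Correction = standard - reading
= 487.42 - 491.46
= -4.0400

-4.0400


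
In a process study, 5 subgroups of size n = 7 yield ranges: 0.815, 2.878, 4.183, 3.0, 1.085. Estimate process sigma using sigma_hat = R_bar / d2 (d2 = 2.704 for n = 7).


R_bar = (0.815 + 2.878 + 4.183 + 3.0 + 1.085) / 5
R_bar = 11.961 / 5 = 2.3922
sigma_hat = R_bar / d2 = 2.3922 / 2.704 = 0.8847

0.8847


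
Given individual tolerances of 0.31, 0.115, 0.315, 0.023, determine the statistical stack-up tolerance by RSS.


RSS = sqrt(0.31^2 + 0.115^2 + 0.315^2 + 0.023^2)
= sqrt(0.209079)
= 0.4573

0.4573


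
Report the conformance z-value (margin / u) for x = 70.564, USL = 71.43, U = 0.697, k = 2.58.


u = U / k = 0.697 / 2.58 = 0.27015504
margin = |USL - x| = |71.43 - 70.564| = 0.866
z = margin / u = 0.866 / 0.27015504
z = 3.2056

3.2056


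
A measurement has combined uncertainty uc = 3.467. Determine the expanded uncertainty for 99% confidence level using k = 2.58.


U = k * uc
U = 2.58 * 3.467
U = 8.9449

8.9449


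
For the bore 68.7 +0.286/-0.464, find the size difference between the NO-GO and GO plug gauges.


GO = nominal - lower_tol (smallest hole = maximum material condition)
GO = 68.7 - 0.464 = 68.236
NO-GO = nominal + upper_tol (largest hole = least material condition)
NO-GO = 68.7 + 0.286 = 68.986
spread = NO-GO - GO = 68.986 - 68.236 = 0.7500

0.7500


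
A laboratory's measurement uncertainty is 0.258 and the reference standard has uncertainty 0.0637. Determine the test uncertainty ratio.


TUR = u_lab / u_ref
= 0.258 / 0.0637
= 4.0502

4.0502


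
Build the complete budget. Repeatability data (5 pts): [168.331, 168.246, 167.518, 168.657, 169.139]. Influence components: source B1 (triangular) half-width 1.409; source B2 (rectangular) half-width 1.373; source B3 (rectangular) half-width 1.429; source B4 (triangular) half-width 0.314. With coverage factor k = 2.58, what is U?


mean = (168.331 + 168.246 + 167.518 + 168.657 + 169.139) / 5 = 168.3782
s = sqrt(sum((x - mean)^2)/(n-1)) = 0.59501992
u_A = s / sqrt(n) = 0.59501992 / sqrt(5) = 0.266101
u_B1 = 1.409 / sqrt(6) = 0.57522184
u_B2 = 1.373 / sqrt(3) = 0.79270192
u_B3 = 1.429 / sqrt(3) = 0.82503353
u_B4 = 0.314 / sqrt(6) = 0.12818996
uc = sqrt(0.266101^2 + 0.57522184^2 + 0.79270192^2 + 0.82503353^2 + 0.12818996^2) = 1.3142219
U = k * uc = 2.58 * 1.3142219
U = 3.3907

3.3907


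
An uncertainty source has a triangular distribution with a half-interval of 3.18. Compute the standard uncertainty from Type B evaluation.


u_B = half_width / sqrt(6)
u_B = 3.18 / 2.4494897
u_B = 1.2982

1.2982


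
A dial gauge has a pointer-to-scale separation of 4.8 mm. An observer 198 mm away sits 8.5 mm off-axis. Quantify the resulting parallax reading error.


error = h * offset / d
= 4.8 * 8.5 / 198
= 0.2061

0.2061


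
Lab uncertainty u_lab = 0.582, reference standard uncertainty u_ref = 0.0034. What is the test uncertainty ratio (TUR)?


TUR = u_lab / u_ref
= 0.582 / 0.0034
= 171.1765

171.1765


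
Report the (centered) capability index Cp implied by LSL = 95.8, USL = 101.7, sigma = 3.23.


Cp = (USL - LSL) / (6 * sigma)
= (101.7 - 95.8) / (6 * 3.23)
= 5.9000 / 19.3800
= 0.3044

0.3044


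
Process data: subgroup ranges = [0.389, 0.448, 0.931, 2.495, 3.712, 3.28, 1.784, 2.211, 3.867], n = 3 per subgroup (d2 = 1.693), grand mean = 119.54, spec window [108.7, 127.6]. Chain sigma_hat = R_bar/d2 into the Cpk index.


R_bar = (0.389 + 0.448 + 0.931 + 2.495 + 3.712 + 3.28 + 1.784 + 2.211 + 3.867) / 9 = 2.1241111
sigma = R_bar / d2 = 2.1241111 / 1.693 = 1.2546433
Cp = (USL - LSL)/(6*sigma) = (127.6 - 108.7)/(6*1.2546433) = 2.5107
Cpu = (127.6 - 119.54)/(3*1.2546433) = 2.1414
Cpl = (119.54 - 108.7)/(3*1.2546433) = 2.8800
Cpk = min(Cpu, Cpl) = 2.1414

2.1414


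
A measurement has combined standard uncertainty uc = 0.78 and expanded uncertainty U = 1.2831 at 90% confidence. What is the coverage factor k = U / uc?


k = U / uc
k = 1.2831 / 0.78
k = 1.645

1.645


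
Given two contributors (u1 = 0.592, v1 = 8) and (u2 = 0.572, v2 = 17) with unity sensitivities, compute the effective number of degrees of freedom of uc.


uc = sqrt(u1^2 + u2^2) = sqrt(0.592^2 + 0.572^2) = 0.82319378
v_eff = uc^4 / (u1^4/v1 + u2^4/v2)
= 0.82319378^4 / (0.592^4/8 + 0.572^4/17)
= 0.45920681 / 0.021650149
v_eff = 21.2103

21.2103


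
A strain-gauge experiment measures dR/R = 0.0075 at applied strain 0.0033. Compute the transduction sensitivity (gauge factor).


GF = (dR/R) / epsilon
= 0.0075 / 0.0033
= 2.2727

2.2727


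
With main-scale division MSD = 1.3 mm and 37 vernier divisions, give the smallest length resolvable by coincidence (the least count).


LC = MSD / n_div
= 1.3 / 37
= 0.0351

0.0351


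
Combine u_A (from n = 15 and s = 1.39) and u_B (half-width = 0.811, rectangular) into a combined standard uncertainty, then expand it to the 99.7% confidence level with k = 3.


u_A = s / sqrt(n) = 1.39 / sqrt(15) = 0.35889646
u_B = half_width / sqrt(3) = 0.811 / sqrt(3) = 0.46823107
uc = sqrt(u_A^2 + u_B^2) = sqrt(0.35889646^2 + 0.46823107^2) = 0.58995509
U = k * uc = 3 * 0.58995509
U = 1.7699

1.7699


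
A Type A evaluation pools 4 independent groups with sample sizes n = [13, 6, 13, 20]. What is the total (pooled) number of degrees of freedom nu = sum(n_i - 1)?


nu = sum_i (n_i - 1)
nu = ((13 - 1) + (6 - 1) + (13 - 1) + (20 - 1))
nu = 12 + 5 + 12 + 19
nu = 48

48


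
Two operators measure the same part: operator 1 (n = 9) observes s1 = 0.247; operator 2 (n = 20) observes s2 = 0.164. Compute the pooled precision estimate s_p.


s_p = sqrt(((n1-1)*s1^2 + (n2-1)*s2^2) / (n1+n2-2))
numerator = (9-1)*0.247^2 + (20-1)*0.164^2 = 0.488072 + 0.511024 = 0.999096
denominator = 9 + 20 - 2 = 27
s_p^2 = 0.999096 / 27 = 0.037003556
s_p = sqrt(0.037003556) = 0.1924

0.1924


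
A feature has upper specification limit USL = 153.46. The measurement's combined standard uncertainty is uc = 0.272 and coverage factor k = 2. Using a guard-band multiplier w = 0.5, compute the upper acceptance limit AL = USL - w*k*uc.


U = k * uc = 2 * 0.272 = 0.544
guard band g = w * U = 0.5 * 0.544 = 0.272
AL = USL - g = 153.46 - 0.272
AL = 153.1880

153.1880


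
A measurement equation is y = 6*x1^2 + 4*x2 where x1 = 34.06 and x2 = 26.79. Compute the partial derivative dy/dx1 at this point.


y = 6*x1^2 + 4*x2
dy/dx1 = 2*6*x1
Evaluate at x1 = 34.06: c1 = 12 * 34.06
c1 = 408.7200

408.7200


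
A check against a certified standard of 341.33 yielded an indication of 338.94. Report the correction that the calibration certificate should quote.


Correction = standard - reading
= 341.33 - 338.94
= 2.3900

2.3900


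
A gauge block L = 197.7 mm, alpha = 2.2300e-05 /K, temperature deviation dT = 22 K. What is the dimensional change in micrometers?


dL = L * alpha * dT
= 197.7 * 2.2300e-05 * 22
= 0.0969916 mm
dL_um = 0.0969916 * 1000 = 96.9916 um

96.9916


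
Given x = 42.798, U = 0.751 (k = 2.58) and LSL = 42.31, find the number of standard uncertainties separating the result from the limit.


u = U / k = 0.751 / 2.58 = 0.29108527
margin = |LSL - x| = |42.31 - 42.798| = 0.488
z = margin / u = 0.488 / 0.29108527
z = 1.6765

1.6765


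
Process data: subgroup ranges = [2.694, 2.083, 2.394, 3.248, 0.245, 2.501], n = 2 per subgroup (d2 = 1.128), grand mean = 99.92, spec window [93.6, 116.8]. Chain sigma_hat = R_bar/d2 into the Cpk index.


R_bar = (2.694 + 2.083 + 2.394 + 3.248 + 0.245 + 2.501) / 6 = 2.1941667
sigma = R_bar / d2 = 2.1941667 / 1.128 = 1.9451832
Cp = (USL - LSL)/(6*sigma) = (116.8 - 93.6)/(6*1.9451832) = 1.9878
Cpu = (116.8 - 99.92)/(3*1.9451832) = 2.8926
Cpl = (99.92 - 93.6)/(3*1.9451832) = 1.0830
Cpk = min(Cpu, Cpl) = 1.0830

1.0830


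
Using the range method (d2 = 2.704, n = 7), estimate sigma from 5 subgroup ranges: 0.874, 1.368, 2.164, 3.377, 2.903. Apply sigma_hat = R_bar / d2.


R_bar = (0.874 + 1.368 + 2.164 + 3.377 + 2.903) / 5
R_bar = 10.686 / 5 = 2.1372
sigma_hat = R_bar / d2 = 2.1372 / 2.704 = 0.7904

0.7904


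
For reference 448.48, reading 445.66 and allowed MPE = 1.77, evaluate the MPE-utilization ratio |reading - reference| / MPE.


e = indication - reference = 445.66 - 448.48 = -2.8200
|e| = 2.8200
ratio = |e| / MPE = 2.8200 / 1.77
ratio = 1.5932

1.5932


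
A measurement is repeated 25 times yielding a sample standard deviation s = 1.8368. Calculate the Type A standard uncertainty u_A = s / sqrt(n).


u_A = s / sqrt(n)
u_A = 1.8368 / sqrt(25)
u_A = 1.8368 / 5
u_A = 0.3674

0.3674


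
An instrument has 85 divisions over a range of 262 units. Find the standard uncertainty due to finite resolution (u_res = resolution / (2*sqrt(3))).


resolution = range / divisions
resolution = 262 / 85 = 3.0823529
u_res = resolution / (2*sqrt(3))
u_res = 3.0823529 / 3.4641016
u_res = 0.8898

0.8898


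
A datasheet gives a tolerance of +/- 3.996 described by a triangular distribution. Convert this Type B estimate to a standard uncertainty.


u_B = half_width / sqrt(6)
u_B = 3.996 / 2.4494897
u_B = 1.6314

1.6314


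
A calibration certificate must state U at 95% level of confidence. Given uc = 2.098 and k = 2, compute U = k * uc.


U = k * uc
U = 2 * 2.098
U = 4.1960

4.1960


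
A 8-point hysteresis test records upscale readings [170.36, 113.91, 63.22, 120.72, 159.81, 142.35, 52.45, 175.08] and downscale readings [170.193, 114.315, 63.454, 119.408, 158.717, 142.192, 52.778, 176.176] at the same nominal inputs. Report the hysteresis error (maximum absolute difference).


|170.36 - 170.193| = 0.1670
|113.91 - 114.315| = 0.4050
|63.22 - 63.454| = 0.2340
|120.72 - 119.408| = 1.3120
|159.81 - 158.717| = 1.0930
|142.35 - 142.192| = 0.1580
|52.45 - 52.778| = 0.3280
|175.08 - 176.176| = 1.0960
hysteresis = max(diffs) = 1.3120

1.3120


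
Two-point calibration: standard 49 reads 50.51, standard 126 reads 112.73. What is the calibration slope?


slope = (y2 - y1) / (x2 - x1)
= (112.73 - 50.51) / (126 - 49)
= 62.2200 / 77
= 0.8081

0.8081


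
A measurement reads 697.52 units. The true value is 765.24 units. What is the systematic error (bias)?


Systematic error = measured - true
= 697.52 - 765.24
= -67.7200

-67.7200


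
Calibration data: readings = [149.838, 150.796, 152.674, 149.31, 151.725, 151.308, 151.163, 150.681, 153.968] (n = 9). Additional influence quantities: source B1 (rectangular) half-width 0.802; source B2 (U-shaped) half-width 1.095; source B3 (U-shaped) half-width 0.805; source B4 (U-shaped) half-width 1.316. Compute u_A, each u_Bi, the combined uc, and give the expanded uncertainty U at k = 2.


mean = (149.838 + 150.796 + 152.674 + 149.31 + 151.725 + 151.308 + 151.163 + 150.681 + 153.968) / 9 = 151.2736667
s = sqrt(sum((x - mean)^2)/(n-1)) = 1.4112954
u_A = s / sqrt(n) = 1.4112954 / sqrt(9) = 0.4704318
u_B1 = 0.802 / sqrt(3) = 0.46303492
u_B2 = 1.095 / sqrt(2) = 0.77428193
u_B3 = 0.805 / sqrt(2) = 0.56922096
u_B4 = 1.316 / sqrt(2) = 0.93055252
uc = sqrt(0.4704318^2 + 0.46303492^2 + 0.77428193^2 + 0.56922096^2 + 0.93055252^2) = 1.4916972
U = k * uc = 2 * 1.4916972
U = 2.9834

2.9834


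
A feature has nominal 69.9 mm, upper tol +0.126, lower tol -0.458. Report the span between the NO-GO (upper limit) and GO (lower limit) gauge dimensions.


GO = nominal - lower_tol (smallest hole = maximum material condition)
GO = 69.9 - 0.458 = 69.442
NO-GO = nominal + upper_tol (largest hole = least material condition)
NO-GO = 69.9 + 0.126 = 70.026
spread = NO-GO - GO = 70.026 - 69.442 = 0.5840

0.5840


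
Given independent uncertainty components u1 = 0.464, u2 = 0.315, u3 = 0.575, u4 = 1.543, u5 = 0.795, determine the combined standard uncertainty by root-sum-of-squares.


uc = sqrt(0.464^2 + 0.315^2 + 0.575^2 + 1.543^2 + 0.795^2)
uc = sqrt(3.65802)
uc = 1.9126

1.9126


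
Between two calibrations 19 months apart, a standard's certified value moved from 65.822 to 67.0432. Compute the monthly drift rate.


rate = (v2 - v1) / months
= (67.0432 - 65.822) / 19
= 1.2212 / 19
= 0.0643

0.0643


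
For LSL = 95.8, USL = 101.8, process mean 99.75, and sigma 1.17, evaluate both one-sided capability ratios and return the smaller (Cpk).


Cpu = (USL - mean) / (3*sigma) = (101.8 - 99.75) / (3*1.17) = 0.5840
Cpl = (mean - LSL) / (3*sigma) = (99.75 - 95.8) / (3*1.17) = 1.1254
Cpk = min(Cpu, Cpl) = 0.5840

0.5840


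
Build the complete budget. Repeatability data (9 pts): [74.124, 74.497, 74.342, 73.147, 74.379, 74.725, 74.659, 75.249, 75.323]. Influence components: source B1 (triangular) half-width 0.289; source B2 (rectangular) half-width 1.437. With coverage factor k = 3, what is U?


mean = (74.124 + 74.497 + 74.342 + 73.147 + 74.379 + 74.725 + 74.659 + 75.249 + 75.323) / 9 = 74.49388889
s = sqrt(sum((x - mean)^2)/(n-1)) = 0.64473821
u_A = s / sqrt(n) = 0.64473821 / sqrt(9) = 0.21491274
u_B1 = 0.289 / sqrt(6) = 0.11798376
u_B2 = 1.437 / sqrt(3) = 0.82965234
uc = sqrt(0.21491274^2 + 0.11798376^2 + 0.82965234^2) = 0.86511887
U = k * uc = 3 * 0.86511887
U = 2.5954

2.5954


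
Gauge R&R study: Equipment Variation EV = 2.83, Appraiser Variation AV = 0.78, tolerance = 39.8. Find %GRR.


GRR = sqrt(EV^2 + AV^2) = sqrt(2.83^2 + 0.78^2) = 2.9355238
%GRR = GRR / tol * 100 = 2.9355238 / 39.8 * 100
%GRR = 7.3757

7.3757


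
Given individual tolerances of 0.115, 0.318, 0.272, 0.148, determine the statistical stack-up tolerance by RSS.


RSS = sqrt(0.115^2 + 0.318^2 + 0.272^2 + 0.148^2)
= sqrt(0.210237)
= 0.4585

0.4585


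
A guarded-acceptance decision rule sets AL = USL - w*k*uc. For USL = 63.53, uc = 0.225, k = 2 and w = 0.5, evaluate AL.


U = k * uc = 2 * 0.225 = 0.45
guard band g = w * U = 0.5 * 0.45 = 0.225
AL = USL - g = 63.53 - 0.225
AL = 63.3050

63.3050


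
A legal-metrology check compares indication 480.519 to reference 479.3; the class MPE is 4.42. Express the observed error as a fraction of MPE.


e = indication - reference = 480.519 - 479.3 = 1.2190
|e| = 1.2190
ratio = |e| / MPE = 1.2190 / 4.42
ratio = 0.2758

0.2758


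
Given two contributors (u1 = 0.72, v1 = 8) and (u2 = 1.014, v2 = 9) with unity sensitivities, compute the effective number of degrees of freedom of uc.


uc = sqrt(u1^2 + u2^2) = sqrt(0.72^2 + 1.014^2) = 1.2436221
v_eff = uc^4 / (u1^4/v1 + u2^4/v2)
= 1.2436221^4 / (0.72^4/8 + 1.014^4/9)
= 2.391959 / 0.15105754
v_eff = 15.8348

15.8348


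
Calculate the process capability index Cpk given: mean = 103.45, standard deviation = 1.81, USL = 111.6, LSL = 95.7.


Cpu = (USL - mean) / (3*sigma) = (111.6 - 103.45) / (3*1.81) = 1.5009
Cpl = (mean - LSL) / (3*sigma) = (103.45 - 95.7) / (3*1.81) = 1.4273
Cpk = min(Cpu, Cpl) = 1.4273

1.4273


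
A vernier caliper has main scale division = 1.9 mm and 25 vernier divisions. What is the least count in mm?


LC = MSD / n_div
= 1.9 / 25
= 0.0760

0.0760


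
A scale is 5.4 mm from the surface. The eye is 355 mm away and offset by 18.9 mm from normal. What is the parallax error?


error = h * offset / d
= 5.4 * 18.9 / 355
= 0.2875

0.2875


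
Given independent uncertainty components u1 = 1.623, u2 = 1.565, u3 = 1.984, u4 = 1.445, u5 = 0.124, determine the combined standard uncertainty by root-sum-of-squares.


uc = sqrt(1.623^2 + 1.565^2 + 1.984^2 + 1.445^2 + 0.124^2)
uc = sqrt(11.123011)
uc = 3.3351

3.3351


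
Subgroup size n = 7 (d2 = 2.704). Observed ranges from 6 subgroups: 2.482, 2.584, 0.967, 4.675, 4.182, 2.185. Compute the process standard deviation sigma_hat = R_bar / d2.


R_bar = (2.482 + 2.584 + 0.967 + 4.675 + 4.182 + 2.185) / 6
R_bar = 17.075 / 6 = 2.8458333
sigma_hat = R_bar / d2 = 2.8458333 / 2.704 = 1.0525

1.0525


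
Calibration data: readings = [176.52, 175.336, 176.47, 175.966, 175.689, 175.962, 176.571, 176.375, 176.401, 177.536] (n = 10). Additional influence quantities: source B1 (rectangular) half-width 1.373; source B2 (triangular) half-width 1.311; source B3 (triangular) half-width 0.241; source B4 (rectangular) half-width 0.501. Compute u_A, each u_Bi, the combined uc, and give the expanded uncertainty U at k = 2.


mean = (176.52 + 175.336 + 176.47 + 175.966 + 175.689 + 175.962 + 176.571 + 176.375 + 176.401 + 177.536) / 10 = 176.2826
s = sqrt(sum((x - mean)^2)/(n-1)) = 0.598113
u_A = s / sqrt(n) = 0.598113 / sqrt(10) = 0.18913994
u_B1 = 1.373 / sqrt(3) = 0.79270192
u_B2 = 1.311 / sqrt(6) = 0.53521351
u_B3 = 0.241 / sqrt(6) = 0.098387838
u_B4 = 0.501 / sqrt(3) = 0.28925248
uc = sqrt(0.18913994^2 + 0.79270192^2 + 0.53521351^2 + 0.098387838^2 + 0.28925248^2) = 1.0217392
U = k * uc = 2 * 1.0217392
U = 2.0435

2.0435


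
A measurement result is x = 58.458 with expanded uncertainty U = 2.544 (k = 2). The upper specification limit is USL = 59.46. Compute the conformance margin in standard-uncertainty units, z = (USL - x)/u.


u = U / k = 2.544 / 2 = 1.272
margin = |USL - x| = |59.46 - 58.458| = 1.002
z = margin / u = 1.002 / 1.272
z = 0.7877

0.7877


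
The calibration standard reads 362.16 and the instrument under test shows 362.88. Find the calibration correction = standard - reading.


Correction = standard - reading
= 362.16 - 362.88
= -0.7200

-0.7200


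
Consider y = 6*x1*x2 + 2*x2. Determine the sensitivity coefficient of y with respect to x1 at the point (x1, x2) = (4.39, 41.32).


y = 6*x1*x2 + 2*x2
dy/dx1 = 6*x2
Evaluate at x2 = 41.32: c1 = 6 * 41.32
c1 = 247.9200

247.9200


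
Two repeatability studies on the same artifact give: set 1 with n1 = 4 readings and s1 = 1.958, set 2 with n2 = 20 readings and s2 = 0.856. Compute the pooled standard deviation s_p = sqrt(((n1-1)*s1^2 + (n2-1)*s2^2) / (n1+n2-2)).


s_p = sqrt(((n1-1)*s1^2 + (n2-1)*s2^2) / (n1+n2-2))
numerator = (4-1)*1.958^2 + (20-1)*0.856^2 = 11.501292 + 13.921984 = 25.423276
denominator = 4 + 20 - 2 = 22
s_p^2 = 25.423276 / 22 = 1.1556035
s_p = sqrt(1.1556035) = 1.0750

1.0750


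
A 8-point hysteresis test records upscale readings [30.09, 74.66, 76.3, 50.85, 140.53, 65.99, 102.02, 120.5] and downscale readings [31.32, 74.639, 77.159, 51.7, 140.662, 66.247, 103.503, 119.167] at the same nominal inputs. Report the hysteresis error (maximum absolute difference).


|30.09 - 31.32| = 1.2300
|74.66 - 74.639| = 0.0210
|76.3 - 77.159| = 0.8590
|50.85 - 51.7| = 0.8500
|140.53 - 140.662| = 0.1320
|65.99 - 66.247| = 0.2570
|102.02 - 103.503| = 1.4830
|120.5 - 119.167| = 1.3330
hysteresis = max(diffs) = 1.4830

1.4830


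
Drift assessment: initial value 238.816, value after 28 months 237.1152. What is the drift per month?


rate = (v2 - v1) / months
= (237.1152 - 238.816) / 28
= -1.7008 / 28
= -0.0607

-0.0607


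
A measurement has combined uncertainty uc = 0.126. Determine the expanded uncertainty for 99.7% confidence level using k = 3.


U = k * uc
U = 3 * 0.126
U = 0.3780

0.3780


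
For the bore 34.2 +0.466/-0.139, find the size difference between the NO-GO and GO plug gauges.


GO = nominal - lower_tol (smallest hole = maximum material condition)
GO = 34.2 - 0.139 = 34.061
NO-GO = nominal + upper_tol (largest hole = least material condition)
NO-GO = 34.2 + 0.466 = 34.666
spread = NO-GO - GO = 34.666 - 34.061 = 0.6050

0.6050


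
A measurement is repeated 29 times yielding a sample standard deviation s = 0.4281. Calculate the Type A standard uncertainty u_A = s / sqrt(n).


u_A = s / sqrt(n)
u_A = 0.4281 / sqrt(29)
u_A = 0.4281 / 5.3851648
u_A = 0.0795

0.0795


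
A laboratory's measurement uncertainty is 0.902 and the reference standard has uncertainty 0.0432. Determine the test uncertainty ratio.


TUR = u_lab / u_ref
= 0.902 / 0.0432
= 20.8796

20.8796


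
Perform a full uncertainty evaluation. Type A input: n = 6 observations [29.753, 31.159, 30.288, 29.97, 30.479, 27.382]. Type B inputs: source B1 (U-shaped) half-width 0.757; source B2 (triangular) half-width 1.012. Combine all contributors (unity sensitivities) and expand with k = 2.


mean = (29.753 + 31.159 + 30.288 + 29.97 + 30.479 + 27.382) / 6 = 29.8385
s = sqrt(sum((x - mean)^2)/(n-1)) = 1.2973053
u_A = s / sqrt(n) = 1.2973053 / sqrt(6) = 0.52962267
u_B1 = 0.757 / sqrt(2) = 0.53527983
u_B2 = 1.012 / sqrt(6) = 0.41314727
uc = sqrt(0.52962267^2 + 0.53527983^2 + 0.41314727^2) = 0.85890357
U = k * uc = 2 * 0.85890357
U = 1.7178

1.7178


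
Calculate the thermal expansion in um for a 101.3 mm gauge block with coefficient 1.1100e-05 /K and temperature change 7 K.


dL = L * alpha * dT
= 101.3 * 1.1100e-05 * 7
= 0.0078710 mm
dL_um = 0.0078710 * 1000 = 7.8710 um

7.8710


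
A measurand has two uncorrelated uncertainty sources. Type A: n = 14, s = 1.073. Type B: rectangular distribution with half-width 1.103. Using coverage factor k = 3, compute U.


u_A = s / sqrt(n) = 1.073 / sqrt(14) = 0.28677131
u_B = half_width / sqrt(3) = 1.103 / sqrt(3) = 0.63681735
uc = sqrt(u_A^2 + u_B^2) = sqrt(0.28677131^2 + 0.63681735^2) = 0.69840828
U = k * uc = 3 * 0.69840828
U = 2.0952

2.0952


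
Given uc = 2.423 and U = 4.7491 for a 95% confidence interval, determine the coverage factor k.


k = U / uc
k = 4.7491 / 2.423
k = 1.96

1.96


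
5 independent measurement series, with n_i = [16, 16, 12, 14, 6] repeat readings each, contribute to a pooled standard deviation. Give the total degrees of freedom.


nu = sum_i (n_i - 1)
nu = ((16 - 1) + (16 - 1) + (12 - 1) + (14 - 1) + (6 - 1))
nu = 15 + 15 + 11 + 13 + 5
nu = 59

59


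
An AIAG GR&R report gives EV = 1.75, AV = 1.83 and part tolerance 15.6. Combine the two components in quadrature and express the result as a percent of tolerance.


GRR = sqrt(EV^2 + AV^2) = sqrt(1.75^2 + 1.83^2) = 2.5320742
%GRR = GRR / tol * 100 = 2.5320742 / 15.6 * 100
%GRR = 16.2312

16.2312


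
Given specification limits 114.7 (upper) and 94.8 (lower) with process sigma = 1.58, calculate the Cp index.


Cp = (USL - LSL) / (6 * sigma)
= (114.7 - 94.8) / (6 * 1.58)
= 19.9000 / 9.4800
= 2.0992

2.0992


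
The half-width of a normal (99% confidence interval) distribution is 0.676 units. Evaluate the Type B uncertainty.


u_B = half_width / 2.576
u_B = 0.676 / 2.576
u_B = 0.2624

0.2624


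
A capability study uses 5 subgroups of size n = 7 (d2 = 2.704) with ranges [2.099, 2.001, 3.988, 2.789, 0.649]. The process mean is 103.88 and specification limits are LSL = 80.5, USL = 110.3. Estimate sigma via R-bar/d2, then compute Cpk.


R_bar = (2.099 + 2.001 + 3.988 + 2.789 + 0.649) / 5 = 2.3052
sigma = R_bar / d2 = 2.3052 / 2.704 = 0.85251479
Cp = (USL - LSL)/(6*sigma) = (110.3 - 80.5)/(6*0.85251479) = 5.8259
Cpu = (110.3 - 103.88)/(3*0.85251479) = 2.5102
Cpl = (103.88 - 80.5)/(3*0.85251479) = 9.1416
Cpk = min(Cpu, Cpl) = 2.5102

2.5102


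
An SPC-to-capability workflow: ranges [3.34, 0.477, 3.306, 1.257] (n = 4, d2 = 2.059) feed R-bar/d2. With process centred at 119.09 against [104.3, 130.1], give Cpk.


R_bar = (3.34 + 0.477 + 3.306 + 1.257) / 4 = 2.095
sigma = R_bar / d2 = 2.095 / 2.059 = 1.0174842
Cp = (USL - LSL)/(6*sigma) = (130.1 - 104.3)/(6*1.0174842) = 4.2261
Cpu = (130.1 - 119.09)/(3*1.0174842) = 3.6069
Cpl = (119.09 - 104.3)/(3*1.0174842) = 4.8453
Cpk = min(Cpu, Cpl) = 3.6069

3.6069


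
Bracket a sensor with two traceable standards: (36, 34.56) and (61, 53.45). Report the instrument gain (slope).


slope = (y2 - y1) / (x2 - x1)
= (53.45 - 34.56) / (61 - 36)
= 18.8900 / 25
= 0.7556

0.7556


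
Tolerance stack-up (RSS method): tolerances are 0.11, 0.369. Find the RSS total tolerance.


RSS = sqrt(0.11^2 + 0.369^2)
= sqrt(0.148261)
= 0.3850

0.3850


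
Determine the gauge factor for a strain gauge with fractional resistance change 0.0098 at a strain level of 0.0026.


GF = (dR/R) / epsilon
= 0.0098 / 0.0026
= 3.7692

3.7692


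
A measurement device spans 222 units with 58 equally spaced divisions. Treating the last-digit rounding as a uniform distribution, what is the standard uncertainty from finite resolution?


resolution = range / divisions
resolution = 222 / 58 = 3.8275862
u_res = resolution / (2*sqrt(3))
u_res = 3.8275862 / 3.4641016
u_res = 1.1049

1.1049


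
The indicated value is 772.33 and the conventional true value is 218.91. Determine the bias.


Systematic error = measured - true
= 772.33 - 218.91
= 553.4200

553.4200


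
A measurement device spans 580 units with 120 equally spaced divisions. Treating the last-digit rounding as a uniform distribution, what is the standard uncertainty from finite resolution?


resolution = range / divisions
resolution = 580 / 120 = 4.8333333
u_res = resolution / (2*sqrt(3))
u_res = 4.8333333 / 3.4641016
u_res = 1.3953

1.3953


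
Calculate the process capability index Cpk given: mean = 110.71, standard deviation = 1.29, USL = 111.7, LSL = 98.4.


Cpu = (USL - mean) / (3*sigma) = (111.7 - 110.71) / (3*1.29) = 0.2558
Cpl = (mean - LSL) / (3*sigma) = (110.71 - 98.4) / (3*1.29) = 3.1809
Cpk = min(Cpu, Cpl) = 0.2558

0.2558


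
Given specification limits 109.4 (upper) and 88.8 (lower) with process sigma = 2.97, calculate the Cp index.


Cp = (USL - LSL) / (6 * sigma)
= (109.4 - 88.8) / (6 * 2.97)
= 20.6000 / 17.8200
= 1.1560

1.1560


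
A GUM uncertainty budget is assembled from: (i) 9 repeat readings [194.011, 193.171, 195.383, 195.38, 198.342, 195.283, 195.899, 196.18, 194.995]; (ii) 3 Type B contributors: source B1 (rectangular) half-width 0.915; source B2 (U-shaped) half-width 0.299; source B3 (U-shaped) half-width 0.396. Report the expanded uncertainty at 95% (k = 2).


mean = (194.011 + 193.171 + 195.383 + 195.38 + 198.342 + 195.283 + 195.899 + 196.18 + 194.995) / 9 = 195.4048889
s = sqrt(sum((x - mean)^2)/(n-1)) = 1.4399963
u_A = s / sqrt(n) = 1.4399963 / sqrt(9) = 0.47999877
u_B1 = 0.915 / sqrt(3) = 0.5282755
u_B2 = 0.299 / sqrt(2) = 0.21142493
u_B3 = 0.396 / sqrt(2) = 0.28001429
uc = sqrt(0.47999877^2 + 0.5282755^2 + 0.21142493^2 + 0.28001429^2) = 0.79535044
U = k * uc = 2 * 0.79535044
U = 1.5907

1.5907


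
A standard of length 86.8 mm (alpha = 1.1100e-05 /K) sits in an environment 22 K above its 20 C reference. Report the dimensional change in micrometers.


dL = L * alpha * dT
= 86.8 * 1.1100e-05 * 22
= 0.0211966 mm
dL_um = 0.0211966 * 1000 = 21.1966 um

21.1966


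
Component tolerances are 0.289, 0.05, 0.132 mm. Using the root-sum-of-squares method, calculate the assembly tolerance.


RSS = sqrt(0.289^2 + 0.05^2 + 0.132^2)
= sqrt(0.103445)
= 0.3216

0.3216


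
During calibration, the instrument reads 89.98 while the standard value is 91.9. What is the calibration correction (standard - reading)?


Correction = standard - reading
= 91.9 - 89.98
= 1.9200

1.9200


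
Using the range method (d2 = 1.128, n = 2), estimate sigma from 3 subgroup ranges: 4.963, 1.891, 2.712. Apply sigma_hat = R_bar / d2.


R_bar = (4.963 + 1.891 + 2.712) / 3
R_bar = 9.566 / 3 = 3.1886667
sigma_hat = R_bar / d2 = 3.1886667 / 1.128 = 2.8268

2.8268


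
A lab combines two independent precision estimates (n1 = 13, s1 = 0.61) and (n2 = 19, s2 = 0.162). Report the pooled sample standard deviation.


s_p = sqrt(((n1-1)*s1^2 + (n2-1)*s2^2) / (n1+n2-2))
numerator = (13-1)*0.61^2 + (19-1)*0.162^2 = 4.4652 + 0.472392 = 4.937592
denominator = 13 + 19 - 2 = 30
s_p^2 = 4.937592 / 30 = 0.1645864
s_p = sqrt(0.1645864) = 0.4057

0.4057


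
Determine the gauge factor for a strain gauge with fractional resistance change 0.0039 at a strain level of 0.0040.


GF = (dR/R) / epsilon
= 0.0039 / 0.0040
= 0.9750

0.9750


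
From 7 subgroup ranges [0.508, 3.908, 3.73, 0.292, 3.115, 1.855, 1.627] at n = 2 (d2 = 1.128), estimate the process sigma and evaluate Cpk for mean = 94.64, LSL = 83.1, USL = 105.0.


R_bar = (0.508 + 3.908 + 3.73 + 0.292 + 3.115 + 1.855 + 1.627) / 7 = 2.1478571
sigma = R_bar / d2 = 2.1478571 / 1.128 = 1.9041286
Cp = (USL - LSL)/(6*sigma) = (105.0 - 83.1)/(6*1.9041286) = 1.9169
Cpu = (105.0 - 94.64)/(3*1.9041286) = 1.8136
Cpl = (94.64 - 83.1)/(3*1.9041286) = 2.0202
Cpk = min(Cpu, Cpl) = 1.8136

1.8136


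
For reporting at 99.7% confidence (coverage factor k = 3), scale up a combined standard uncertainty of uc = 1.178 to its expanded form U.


U = k * uc
U = 3 * 1.178
U = 3.5340

3.5340


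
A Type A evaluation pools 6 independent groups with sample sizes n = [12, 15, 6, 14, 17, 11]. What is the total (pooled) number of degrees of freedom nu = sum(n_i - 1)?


nu = sum_i (n_i - 1)
nu = ((12 - 1) + (15 - 1) + (6 - 1) + (14 - 1) + (17 - 1) + (11 - 1))
nu = 11 + 14 + 5 + 13 + 16 + 10
nu = 69

69


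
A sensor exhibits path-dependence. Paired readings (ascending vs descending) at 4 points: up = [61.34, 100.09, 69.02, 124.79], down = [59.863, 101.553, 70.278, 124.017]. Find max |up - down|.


|61.34 - 59.863| = 1.4770
|100.09 - 101.553| = 1.4630
|69.02 - 70.278| = 1.2580
|124.79 - 124.017| = 0.7730
hysteresis = max(diffs) = 1.4770

1.4770


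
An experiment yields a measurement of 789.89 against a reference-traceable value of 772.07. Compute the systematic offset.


Systematic error = measured - true
= 789.89 - 772.07
= 17.8200

17.8200


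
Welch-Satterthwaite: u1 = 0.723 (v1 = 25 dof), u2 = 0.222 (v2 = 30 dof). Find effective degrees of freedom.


uc = sqrt(u1^2 + u2^2) = sqrt(0.723^2 + 0.222^2) = 0.75631541
v_eff = uc^4 / (u1^4/v1 + u2^4/v2)
= 0.75631541^4 / (0.723^4/25 + 0.222^4/30)
= 0.32719887 / 0.011010788
v_eff = 29.7162

29.7162


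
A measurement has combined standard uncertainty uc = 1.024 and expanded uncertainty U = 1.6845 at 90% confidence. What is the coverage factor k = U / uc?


k = U / uc
k = 1.6845 / 1.024
k = 1.645

1.645


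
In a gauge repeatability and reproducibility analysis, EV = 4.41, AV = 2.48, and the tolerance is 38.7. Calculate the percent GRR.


GRR = sqrt(EV^2 + AV^2) = sqrt(4.41^2 + 2.48^2) = 5.059496
%GRR = GRR / tol * 100 = 5.059496 / 38.7 * 100
%GRR = 13.0736

13.0736


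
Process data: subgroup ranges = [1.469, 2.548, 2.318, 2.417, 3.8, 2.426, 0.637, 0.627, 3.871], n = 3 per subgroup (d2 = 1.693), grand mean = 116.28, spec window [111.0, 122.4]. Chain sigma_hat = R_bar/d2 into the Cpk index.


R_bar = (1.469 + 2.548 + 2.318 + 2.417 + 3.8 + 2.426 + 0.637 + 0.627 + 3.871) / 9 = 2.2347778
sigma = R_bar / d2 = 2.2347778 / 1.693 = 1.3200105
Cp = (USL - LSL)/(6*sigma) = (122.4 - 111.0)/(6*1.3200105) = 1.4394
Cpu = (122.4 - 116.28)/(3*1.3200105) = 1.5454
Cpl = (116.28 - 111.0)/(3*1.3200105) = 1.3333
Cpk = min(Cpu, Cpl) = 1.3333

1.3333


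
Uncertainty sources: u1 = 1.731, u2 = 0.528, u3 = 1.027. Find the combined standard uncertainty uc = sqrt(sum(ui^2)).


uc = sqrt(1.731^2 + 0.528^2 + 1.027^2)
uc = sqrt(4.329874)
uc = 2.0808

2.0808


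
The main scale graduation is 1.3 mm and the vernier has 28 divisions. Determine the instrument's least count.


LC = MSD / n_div
= 1.3 / 28
= 0.0464

0.0464


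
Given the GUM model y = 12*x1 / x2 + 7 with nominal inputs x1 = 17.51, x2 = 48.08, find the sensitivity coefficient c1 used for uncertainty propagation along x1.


y = 12*x1 / x2 + 7
dy/dx1 = 12/x2
Evaluate at x2 = 48.08: c1 = 12 / 48.08
c1 = 0.2496

0.2496


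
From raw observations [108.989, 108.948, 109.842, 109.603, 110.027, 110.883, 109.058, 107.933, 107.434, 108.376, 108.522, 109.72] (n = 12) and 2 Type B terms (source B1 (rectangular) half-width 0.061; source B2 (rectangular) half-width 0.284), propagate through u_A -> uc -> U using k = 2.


mean = (108.989 + 108.948 + 109.842 + 109.603 + 110.027 + 110.883 + 109.058 + 107.933 + 107.434 + 108.376 + 108.522 + 109.72) / 12 = 109.11125
s = sqrt(sum((x - mean)^2)/(n-1)) = 0.96567293
u_A = s / sqrt(n) = 0.96567293 / sqrt(12) = 0.27876576
u_B1 = 0.061 / sqrt(3) = 0.035218366
u_B2 = 0.284 / sqrt(3) = 0.16396748
uc = sqrt(0.27876576^2 + 0.035218366^2 + 0.16396748^2) = 0.32532448
U = k * uc = 2 * 0.32532448
U = 0.6506

0.6506


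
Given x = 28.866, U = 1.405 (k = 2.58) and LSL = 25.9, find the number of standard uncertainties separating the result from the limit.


u = U / k = 1.405 / 2.58 = 0.54457364
margin = |LSL - x| = |25.9 - 28.866| = 2.966
z = margin / u = 2.966 / 0.54457364
z = 5.4465

5.4465


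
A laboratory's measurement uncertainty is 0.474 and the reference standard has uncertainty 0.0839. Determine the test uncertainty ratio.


TUR = u_lab / u_ref
= 0.474 / 0.0839
= 5.6496

5.6496


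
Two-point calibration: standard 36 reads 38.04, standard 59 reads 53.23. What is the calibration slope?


slope = (y2 - y1) / (x2 - x1)
= (53.23 - 38.04) / (59 - 36)
= 15.1900 / 23
= 0.6604

0.6604


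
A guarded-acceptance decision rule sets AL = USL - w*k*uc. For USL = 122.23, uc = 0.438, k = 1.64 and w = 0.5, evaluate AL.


U = k * uc = 1.64 * 0.438 = 0.71832
guard band g = w * U = 0.5 * 0.71832 = 0.35916
AL = USL - g = 122.23 - 0.35916
AL = 121.8708

121.8708


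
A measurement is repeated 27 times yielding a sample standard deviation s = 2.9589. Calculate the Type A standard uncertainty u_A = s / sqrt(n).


u_A = s / sqrt(n)
u_A = 2.9589 / sqrt(27)
u_A = 2.9589 / 5.1961524
u_A = 0.5694

0.5694


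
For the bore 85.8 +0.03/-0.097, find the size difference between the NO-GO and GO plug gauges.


GO = nominal - lower_tol (smallest hole = maximum material condition)
GO = 85.8 - 0.097 = 85.703
NO-GO = nominal + upper_tol (largest hole = least material condition)
NO-GO = 85.8 + 0.03 = 85.83
spread = NO-GO - GO = 85.83 - 85.703 = 0.1270

0.1270


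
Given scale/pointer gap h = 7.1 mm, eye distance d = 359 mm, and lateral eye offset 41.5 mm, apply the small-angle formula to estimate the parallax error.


error = h * offset / d
= 7.1 * 41.5 / 359
= 0.8208

0.8208


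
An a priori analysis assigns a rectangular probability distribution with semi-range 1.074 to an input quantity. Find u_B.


u_B = half_width / sqrt(3)
u_B = 1.074 / 1.7320508
u_B = 0.6201

0.6201


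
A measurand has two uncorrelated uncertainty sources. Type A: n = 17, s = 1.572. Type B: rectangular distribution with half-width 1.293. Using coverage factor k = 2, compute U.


u_A = s / sqrt(n) = 1.572 / sqrt(17) = 0.381266
u_B = half_width / sqrt(3) = 1.293 / sqrt(3) = 0.7465139
uc = sqrt(u_A^2 + u_B^2) = sqrt(0.381266^2 + 0.7465139^2) = 0.83824028
U = k * uc = 2 * 0.83824028
U = 1.6765

1.6765


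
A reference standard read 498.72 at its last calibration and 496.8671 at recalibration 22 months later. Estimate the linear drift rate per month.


rate = (v2 - v1) / months
= (496.8671 - 498.72) / 22
= -1.8529 / 22
= -0.0842

-0.0842


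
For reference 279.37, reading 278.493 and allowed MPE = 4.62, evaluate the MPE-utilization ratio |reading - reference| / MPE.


e = indication - reference = 278.493 - 279.37 = -0.8770
|e| = 0.8770
ratio = |e| / MPE = 0.8770 / 4.62
ratio = 0.1898

0.1898


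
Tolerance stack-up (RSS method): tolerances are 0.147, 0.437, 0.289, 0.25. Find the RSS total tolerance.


RSS = sqrt(0.147^2 + 0.437^2 + 0.289^2 + 0.25^2)
= sqrt(0.358599)
= 0.5988

0.5988


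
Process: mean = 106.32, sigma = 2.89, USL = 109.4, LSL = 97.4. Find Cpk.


Cpu = (USL - mean) / (3*sigma) = (109.4 - 106.32) / (3*2.89) = 0.3552
Cpl = (mean - LSL) / (3*sigma) = (106.32 - 97.4) / (3*2.89) = 1.0288
Cpk = min(Cpu, Cpl) = 0.3552

0.3552
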